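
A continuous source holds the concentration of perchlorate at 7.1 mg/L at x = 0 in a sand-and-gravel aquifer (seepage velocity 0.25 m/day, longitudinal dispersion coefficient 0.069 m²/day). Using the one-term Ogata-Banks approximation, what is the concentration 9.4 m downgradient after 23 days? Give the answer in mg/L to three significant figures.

0.144 mg/L

For a continuous step input, C/C₀ ≈ ½·erfc((x−vt)/(2√(Dt))).
vt = 0.25 × 23 = 5.75 m and 2√(Dt) = 2√(0.069 × 23) = 2.520 m.
Argument (x−vt)/(2√(Dt)) = (9.4 − 5.75)/2.520 = 1.448; ½·erfc(1.448) = 0.02029.
C = 7.1 × 0.02029 = 0.144 mg/L.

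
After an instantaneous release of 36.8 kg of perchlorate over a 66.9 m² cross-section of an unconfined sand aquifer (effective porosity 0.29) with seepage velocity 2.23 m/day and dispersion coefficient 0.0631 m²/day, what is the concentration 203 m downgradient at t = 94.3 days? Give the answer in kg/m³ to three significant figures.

0.0235 kg/m³

For an instantaneous plane source, C(x,t) = M/(n_e·A·√(4πDt)) · exp(−(x−vt)²/(4Dt)), with n_e·A the pore (flow) area.
Plume center vt = 2.23 × 94.3 = 210.289 m, so the well at 203 m is 7.289 m upgradient of the peak.
√(4πDt) = 8.647 m, giving peak height M/(n_e·A·√(4πDt)) = 36.8/(0.29 × 66.9 × 8.647) = 0.2194 kg/m³.
(x−vt)²/(4Dt) = (-7.289)²/(4 × 0.0631 × 94.3) = 2.232; exp(−2.232) = 0.1073.
C = 0.2194 × 0.1073 = 0.0235 kg/m³.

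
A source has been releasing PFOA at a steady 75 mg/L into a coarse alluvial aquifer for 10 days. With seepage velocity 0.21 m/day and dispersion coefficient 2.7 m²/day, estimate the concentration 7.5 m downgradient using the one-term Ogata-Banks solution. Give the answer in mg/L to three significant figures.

17.3 mg/L

For a continuous step input, C/C₀ ≈ ½·erfc((x−vt)/(2√(Dt))).
vt = 0.21 × 10 = 2.1 m and 2√(Dt) = 2√(2.7 × 10) = 10.39 m.
Argument (x−vt)/(2√(Dt)) = (7.5 − 2.1)/10.39 = 0.5197; ½·erfc(0.5197) = 0.2312.
C = 75 × 0.2312 = 17.3 mg/L.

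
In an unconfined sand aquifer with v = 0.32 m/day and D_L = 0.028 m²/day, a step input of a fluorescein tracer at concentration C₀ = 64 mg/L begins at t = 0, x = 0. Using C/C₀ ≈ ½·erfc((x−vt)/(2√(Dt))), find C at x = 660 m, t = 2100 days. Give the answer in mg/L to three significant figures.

For a continuous step input, C/C₀ ≈ ½·erfc((x−vt)/(2√(Dt))).
vt = 0.32 × 2100 = 672 m and 2√(Dt) = 2√(0.028 × 2100) = 15.34 m.
Argument (x−vt)/(2√(Dt)) = (660 − 672)/15.34 = -0.7823; ½·erfc(-0.7823) = 0.8657.
C = 64 × 0.8657 = 55.4 mg/L.

55.4 mg/L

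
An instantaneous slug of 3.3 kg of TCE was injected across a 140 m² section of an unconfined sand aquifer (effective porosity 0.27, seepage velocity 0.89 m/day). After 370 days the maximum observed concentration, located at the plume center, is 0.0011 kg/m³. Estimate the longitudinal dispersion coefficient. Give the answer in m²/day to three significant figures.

At the plume center C_max = M/(n_e·A·√(4πDt)), so D = M²/(4πt·(n_e·A·C_max)²).
n_e·A·C_max = 0.27 × 140 × 0.0011 = 0.04158 kg/m.
D = 3.3²/(4π × 370 × 0.04158²) = 1.35 m²/day.

1.35 m²/day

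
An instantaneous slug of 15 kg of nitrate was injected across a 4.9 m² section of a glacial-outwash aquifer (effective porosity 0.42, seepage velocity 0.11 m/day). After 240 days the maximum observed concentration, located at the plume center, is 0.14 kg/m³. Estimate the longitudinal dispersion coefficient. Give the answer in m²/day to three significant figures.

At the plume center C_max = M/(n_e·A·√(4πDt)), so D = M²/(4πt·(n_e·A·C_max)²).
n_e·A·C_max = 0.42 × 4.9 × 0.14 = 0.2881 kg/m.
D = 15²/(4π × 240 × 0.2881²) = 0.899 m²/day.

0.899 m²/day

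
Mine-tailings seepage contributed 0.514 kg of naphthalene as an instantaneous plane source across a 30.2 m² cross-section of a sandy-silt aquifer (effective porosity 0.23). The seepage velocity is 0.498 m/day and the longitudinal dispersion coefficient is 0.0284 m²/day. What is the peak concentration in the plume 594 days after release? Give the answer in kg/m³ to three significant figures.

0.00508 kg/m³

The peak of an instantaneous 1D plume sits at x = vt; there the Gaussian factor is 1 and C_max = M/(n_e·A·√(4πDt)), where n_e·A is the pore area the mass is dissolved in.
√(4πDt) = √(4π × 0.0284 × 594) = 14.56 m, so C_max = 0.514/(0.23 × 30.2 × 14.56) = 0.00508 kg/m³.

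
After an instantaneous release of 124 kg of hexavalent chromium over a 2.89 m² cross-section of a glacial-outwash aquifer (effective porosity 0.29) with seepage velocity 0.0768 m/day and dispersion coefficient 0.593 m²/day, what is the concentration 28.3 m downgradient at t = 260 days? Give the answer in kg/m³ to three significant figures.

3.00 kg/m³

For an instantaneous plane source, C(x,t) = M/(n_e·A·√(4πDt)) · exp(−(x−vt)²/(4Dt)), with n_e·A the pore (flow) area.
Plume center vt = 0.0768 × 260 = 19.968 m, so the well at 28.3 m is 8.332 m downgradient of the peak.
√(4πDt) = 44.02 m, giving peak height M/(n_e·A·√(4πDt)) = 124/(0.29 × 2.89 × 44.02) = 3.361 kg/m³.
(x−vt)²/(4Dt) = (8.332)²/(4 × 0.593 × 260) = 0.1126; exp(−0.1126) = 0.8935.
C = 3.361 × 0.8935 = 3.00 kg/m³.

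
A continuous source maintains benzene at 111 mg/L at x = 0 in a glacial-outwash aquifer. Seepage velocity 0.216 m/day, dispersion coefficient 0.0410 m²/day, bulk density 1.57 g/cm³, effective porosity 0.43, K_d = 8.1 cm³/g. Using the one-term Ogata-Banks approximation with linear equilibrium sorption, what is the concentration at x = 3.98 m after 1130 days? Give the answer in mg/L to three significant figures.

Retardation factor R = 1 + ρ_b·K_d/n = 1 + 1.57 × 8.1/0.43 = 30.57.
Sorption retards both mechanisms: v_R = v/R = 0.007066 m/day, D_R = D/R = 0.001341 m²/day.
v_R·t = 0.007066 × 1130 = 7.98458 m; 2√(D_R t) = 2.462 m; argument = (3.98 − 7.98458)/2.462 = -1.627.
C = C₀ × ½·erfc(-1.627) = 111 × 0.9893 = 110 mg/L.

110 mg/L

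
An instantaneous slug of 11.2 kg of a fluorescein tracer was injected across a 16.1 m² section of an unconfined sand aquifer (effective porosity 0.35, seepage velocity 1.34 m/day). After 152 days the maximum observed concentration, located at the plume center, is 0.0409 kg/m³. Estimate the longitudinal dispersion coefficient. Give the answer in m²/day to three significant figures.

1.24 m²/day

At the plume center C_max = M/(n_e·A·√(4πDt)), so D = M²/(4πt·(n_e·A·C_max)²).
n_e·A·C_max = 0.35 × 16.1 × 0.0409 = 0.2305 kg/m.
D = 11.2²/(4π × 152 × 0.2305²) = 1.24 m²/day.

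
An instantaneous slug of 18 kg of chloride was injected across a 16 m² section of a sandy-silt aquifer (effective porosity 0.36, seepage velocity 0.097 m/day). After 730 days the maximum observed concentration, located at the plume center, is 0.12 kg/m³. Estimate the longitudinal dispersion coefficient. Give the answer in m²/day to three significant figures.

At the plume center C_max = M/(n_e·A·√(4πDt)), so D = M²/(4πt·(n_e·A·C_max)²).
n_e·A·C_max = 0.36 × 16 × 0.12 = 0.6912 kg/m.
D = 18²/(4π × 730 × 0.6912²) = 0.0739 m²/day.

0.0739 m²/day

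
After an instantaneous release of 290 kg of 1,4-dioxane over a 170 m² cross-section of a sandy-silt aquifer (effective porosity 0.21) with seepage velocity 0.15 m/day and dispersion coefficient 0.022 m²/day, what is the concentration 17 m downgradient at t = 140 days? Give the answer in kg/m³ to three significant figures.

For an instantaneous plane source, C(x,t) = M/(n_e·A·√(4πDt)) · exp(−(x−vt)²/(4Dt)), with n_e·A the pore (flow) area.
Plume center vt = 0.15 × 140 = 21 m, so the well at 17 m is 4 m upgradient of the peak.
√(4πDt) = 6.221 m, giving peak height M/(n_e·A·√(4πDt)) = 290/(0.21 × 170 × 6.221) = 1.306 kg/m³.
(x−vt)²/(4Dt) = (-4)²/(4 × 0.022 × 140) = 1.299; exp(−1.299) = 0.2728.
C = 1.306 × 0.2728 = 0.356 kg/m³.

0.356 kg/m³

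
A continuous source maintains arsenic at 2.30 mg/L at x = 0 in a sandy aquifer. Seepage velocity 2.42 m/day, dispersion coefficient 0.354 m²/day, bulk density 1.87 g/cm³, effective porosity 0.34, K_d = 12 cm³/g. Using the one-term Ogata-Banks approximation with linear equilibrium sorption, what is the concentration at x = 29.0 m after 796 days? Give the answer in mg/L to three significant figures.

Retardation factor R = 1 + ρ_b·K_d/n = 1 + 1.87 × 12/0.34 = 67.00.
Sorption retards both mechanisms: v_R = v/R = 0.03612 m/day, D_R = D/R = 0.005284 m²/day.
v_R·t = 0.03612 × 796 = 28.75152 m; 2√(D_R t) = 4.102 m; argument = (29.0 − 28.75152)/4.102 = 0.06058.
C = C₀ × ½·erfc(0.06058) = 2.30 × 0.4659 = 1.07 mg/L.

1.07 mg/L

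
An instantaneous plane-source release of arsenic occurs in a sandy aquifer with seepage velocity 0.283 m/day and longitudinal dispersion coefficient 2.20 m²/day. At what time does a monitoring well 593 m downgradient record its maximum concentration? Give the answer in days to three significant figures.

For the 1D instantaneous-source solution, setting ∂C/∂t = 0 at fixed x gives v²t² + 2Dt − x² = 0, so t = (√(D² + v²x²) − D)/v².
√(D² + v²x²) = √(2.20² + 0.283² × 593²) = 167.8; v² = 0.080089.
t = (167.8 − 2.20)/0.080089 = 2070 days (vs. the pure-advection estimate x/v = 2100 d).

2070 days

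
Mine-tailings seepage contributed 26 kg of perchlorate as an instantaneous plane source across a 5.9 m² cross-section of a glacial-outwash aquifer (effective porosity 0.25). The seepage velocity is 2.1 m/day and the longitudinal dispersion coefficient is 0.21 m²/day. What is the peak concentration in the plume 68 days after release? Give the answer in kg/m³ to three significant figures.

The peak of an instantaneous 1D plume sits at x = vt; there the Gaussian factor is 1 and C_max = M/(n_e·A·√(4πDt)), where n_e·A is the pore area the mass is dissolved in.
√(4πDt) = √(4π × 0.21 × 68) = 13.40 m, so C_max = 26/(0.25 × 5.9 × 13.40) = 1.32 kg/m³.

1.32 kg/m³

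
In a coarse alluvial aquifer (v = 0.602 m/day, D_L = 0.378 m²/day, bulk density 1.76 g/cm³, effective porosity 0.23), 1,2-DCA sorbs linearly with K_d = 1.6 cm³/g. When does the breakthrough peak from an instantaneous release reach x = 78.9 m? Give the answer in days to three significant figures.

1720 days

Retardation factor R = 1 + ρ_b·K_d/n = 1 + 1.76 × 1.6/0.23 = 13.24.
Sorption retards both mechanisms: v_R = v/R = 0.04547 m/day, D_R = D/R = 0.02855 m²/day.
Peak time from v_R²t² + 2D_R t − x² = 0: t = (√(D_R² + v_R²x²) − D_R)/v_R².
√(D_R² + v_R²x²) = √(0.02855² + 0.04547² × 78.9²) = 3.588; v_R² = 0.002068.
t = (3.588 − 0.02855)/0.002068 = 1720 days.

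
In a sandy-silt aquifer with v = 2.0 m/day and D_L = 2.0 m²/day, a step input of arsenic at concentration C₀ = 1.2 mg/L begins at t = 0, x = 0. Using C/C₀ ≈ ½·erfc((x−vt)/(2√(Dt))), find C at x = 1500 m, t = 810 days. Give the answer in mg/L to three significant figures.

1.18 mg/L

For a continuous step input, C/C₀ ≈ ½·erfc((x−vt)/(2√(Dt))).
vt = 2.0 × 810 = 1620 m and 2√(Dt) = 2√(2.0 × 810) = 80.50 m.
Argument (x−vt)/(2√(Dt)) = (1500 − 1620)/80.50 = -1.491; ½·erfc(-1.491) = 0.9825.
C = 1.2 × 0.9825 = 1.18 mg/L.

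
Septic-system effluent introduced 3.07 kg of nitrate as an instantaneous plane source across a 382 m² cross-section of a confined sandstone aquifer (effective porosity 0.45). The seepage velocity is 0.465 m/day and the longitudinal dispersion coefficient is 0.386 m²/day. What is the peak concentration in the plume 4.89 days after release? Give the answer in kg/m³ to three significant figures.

0.00367 kg/m³

The peak of an instantaneous 1D plume sits at x = vt; there the Gaussian factor is 1 and C_max = M/(n_e·A·√(4πDt)), where n_e·A is the pore area the mass is dissolved in.
√(4πDt) = √(4π × 0.386 × 4.89) = 4.870 m, so C_max = 3.07/(0.45 × 382 × 4.870) = 0.00367 kg/m³.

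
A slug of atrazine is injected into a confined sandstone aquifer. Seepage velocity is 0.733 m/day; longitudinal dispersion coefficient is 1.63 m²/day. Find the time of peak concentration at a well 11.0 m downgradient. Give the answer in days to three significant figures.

12.3 days

For the 1D instantaneous-source solution, setting ∂C/∂t = 0 at fixed x gives v²t² + 2Dt − x² = 0, so t = (√(D² + v²x²) − D)/v².
√(D² + v²x²) = √(1.63² + 0.733² × 11.0²) = 8.226; v² = 0.537289.
t = (8.226 − 1.63)/0.537289 = 12.3 days (vs. the pure-advection estimate x/v = 15.0 d).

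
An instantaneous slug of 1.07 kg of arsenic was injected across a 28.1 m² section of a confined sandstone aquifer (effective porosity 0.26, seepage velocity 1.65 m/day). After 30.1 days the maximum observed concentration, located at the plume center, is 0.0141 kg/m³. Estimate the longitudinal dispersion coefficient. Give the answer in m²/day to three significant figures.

At the plume center C_max = M/(n_e·A·√(4πDt)), so D = M²/(4πt·(n_e·A·C_max)²).
n_e·A·C_max = 0.26 × 28.1 × 0.0141 = 0.1030 kg/m.
D = 1.07²/(4π × 30.1 × 0.1030²) = 0.285 m²/day.

0.285 m²/day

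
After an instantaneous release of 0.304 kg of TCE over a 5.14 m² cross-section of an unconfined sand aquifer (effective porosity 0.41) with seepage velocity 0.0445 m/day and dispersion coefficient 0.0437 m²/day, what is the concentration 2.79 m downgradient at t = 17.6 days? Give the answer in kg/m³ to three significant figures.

For an instantaneous plane source, C(x,t) = M/(n_e·A·√(4πDt)) · exp(−(x−vt)²/(4Dt)), with n_e·A the pore (flow) area.
Plume center vt = 0.0445 × 17.6 = 0.7832 m, so the well at 2.79 m is 2.0068 m downgradient of the peak.
√(4πDt) = 3.109 m, giving peak height M/(n_e·A·√(4πDt)) = 0.304/(0.41 × 5.14 × 3.109) = 0.04640 kg/m³.
(x−vt)²/(4Dt) = (2.0068)²/(4 × 0.0437 × 17.6) = 1.309; exp(−1.309) = 0.2701.
C = 0.04640 × 0.2701 = 0.0125 kg/m³.

0.0125 kg/m³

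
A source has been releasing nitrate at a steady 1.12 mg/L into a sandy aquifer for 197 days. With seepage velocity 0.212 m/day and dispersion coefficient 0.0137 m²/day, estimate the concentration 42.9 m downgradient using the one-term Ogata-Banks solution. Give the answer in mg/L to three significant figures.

For a continuous step input, C/C₀ ≈ ½·erfc((x−vt)/(2√(Dt))).
vt = 0.212 × 197 = 41.764 m and 2√(Dt) = 2√(0.0137 × 197) = 3.286 m.
Argument (x−vt)/(2√(Dt)) = (42.9 − 41.764)/3.286 = 0.3457; ½·erfc(0.3457) = 0.3125.
C = 1.12 × 0.3125 = 0.350 mg/L.

0.350 mg/L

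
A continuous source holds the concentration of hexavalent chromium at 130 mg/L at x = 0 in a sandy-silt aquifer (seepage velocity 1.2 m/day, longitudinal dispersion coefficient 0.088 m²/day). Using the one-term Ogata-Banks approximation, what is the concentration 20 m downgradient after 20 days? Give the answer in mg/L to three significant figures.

128 mg/L

For a continuous step input, C/C₀ ≈ ½·erfc((x−vt)/(2√(Dt))).
vt = 1.2 × 20 = 24 m and 2√(Dt) = 2√(0.088 × 20) = 2.653 m.
Argument (x−vt)/(2√(Dt)) = (20 − 24)/2.653 = -1.508; ½·erfc(-1.508) = 0.9835.
C = 130 × 0.9835 = 128 mg/L.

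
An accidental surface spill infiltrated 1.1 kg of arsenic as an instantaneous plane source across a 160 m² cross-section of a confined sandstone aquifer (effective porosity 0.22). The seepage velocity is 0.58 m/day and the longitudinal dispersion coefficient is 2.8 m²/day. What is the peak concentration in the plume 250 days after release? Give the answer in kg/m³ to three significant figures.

0.000333 kg/m³

The peak of an instantaneous 1D plume sits at x = vt; there the Gaussian factor is 1 and C_max = M/(n_e·A·√(4πDt)), where n_e·A is the pore area the mass is dissolved in.
√(4πDt) = √(4π × 2.8 × 250) = 93.79 m, so C_max = 1.1/(0.22 × 160 × 93.79) = 0.000333 kg/m³.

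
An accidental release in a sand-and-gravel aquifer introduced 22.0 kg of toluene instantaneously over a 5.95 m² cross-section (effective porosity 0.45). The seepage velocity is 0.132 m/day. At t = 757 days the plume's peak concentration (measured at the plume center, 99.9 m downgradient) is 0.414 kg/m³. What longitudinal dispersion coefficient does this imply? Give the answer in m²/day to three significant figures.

At the plume center C_max = M/(n_e·A·√(4πDt)), so D = M²/(4πt·(n_e·A·C_max)²).
n_e·A·C_max = 0.45 × 5.95 × 0.414 = 1.108 kg/m.
D = 22.0²/(4π × 757 × 1.108²) = 0.0414 m²/day.

0.0414 m²/day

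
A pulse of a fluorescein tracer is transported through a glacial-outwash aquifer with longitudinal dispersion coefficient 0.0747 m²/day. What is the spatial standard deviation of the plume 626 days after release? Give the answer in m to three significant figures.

9.67 m

Dispersive spreading gives a Gaussian with σ² = 2Dt; advection only shifts the center.
σ = √(2 × 0.0747 × 626) = 9.67 m.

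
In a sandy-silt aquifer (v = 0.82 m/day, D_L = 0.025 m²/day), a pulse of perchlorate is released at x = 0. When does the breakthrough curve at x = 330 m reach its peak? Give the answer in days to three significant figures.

402 days

For the 1D instantaneous-source solution, setting ∂C/∂t = 0 at fixed x gives v²t² + 2Dt − x² = 0, so t = (√(D² + v²x²) − D)/v².
√(D² + v²x²) = √(0.025² + 0.82² × 330²) = 270.6; v² = 0.6724.
t = (270.6 − 0.025)/0.6724 = 402 days (vs. the pure-advection estimate x/v = 402 d).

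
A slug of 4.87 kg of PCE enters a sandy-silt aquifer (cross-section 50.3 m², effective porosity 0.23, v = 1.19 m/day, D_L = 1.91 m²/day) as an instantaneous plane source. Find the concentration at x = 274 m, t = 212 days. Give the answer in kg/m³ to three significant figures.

For an instantaneous plane source, C(x,t) = M/(n_e·A·√(4πDt)) · exp(−(x−vt)²/(4Dt)), with n_e·A the pore (flow) area.
Plume center vt = 1.19 × 212 = 252.28 m, so the well at 274 m is 21.72 m downgradient of the peak.
√(4πDt) = 71.33 m, giving peak height M/(n_e·A·√(4πDt)) = 4.87/(0.23 × 50.3 × 71.33) = 0.005901 kg/m³.
(x−vt)²/(4Dt) = (21.72)²/(4 × 1.91 × 212) = 0.2913; exp(−0.2913) = 0.7473.
C = 0.005901 × 0.7473 = 0.00441 kg/m³.

0.00441 kg/m³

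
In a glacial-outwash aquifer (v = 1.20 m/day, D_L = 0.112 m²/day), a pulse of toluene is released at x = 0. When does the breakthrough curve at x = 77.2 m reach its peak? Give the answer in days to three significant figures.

64.3 days

For the 1D instantaneous-source solution, setting ∂C/∂t = 0 at fixed x gives v²t² + 2Dt − x² = 0, so t = (√(D² + v²x²) − D)/v².
√(D² + v²x²) = √(0.112² + 1.20² × 77.2²) = 92.64; v² = 1.44.
t = (92.64 − 0.112)/1.44 = 64.3 days (vs. the pure-advection estimate x/v = 64.3 d).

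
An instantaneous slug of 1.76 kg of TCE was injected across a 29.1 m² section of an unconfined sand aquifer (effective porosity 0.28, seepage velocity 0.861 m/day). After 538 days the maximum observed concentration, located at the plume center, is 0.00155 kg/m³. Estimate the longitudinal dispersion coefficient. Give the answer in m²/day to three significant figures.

At the plume center C_max = M/(n_e·A·√(4πDt)), so D = M²/(4πt·(n_e·A·C_max)²).
n_e·A·C_max = 0.28 × 29.1 × 0.00155 = 0.01263 kg/m.
D = 1.76²/(4π × 538 × 0.01263²) = 2.87 m²/day.

2.87 m²/day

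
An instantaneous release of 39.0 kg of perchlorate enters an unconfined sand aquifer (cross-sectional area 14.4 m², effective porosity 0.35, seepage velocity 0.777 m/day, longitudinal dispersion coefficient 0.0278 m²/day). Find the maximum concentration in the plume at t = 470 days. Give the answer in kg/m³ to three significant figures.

The peak of an instantaneous 1D plume sits at x = vt; there the Gaussian factor is 1 and C_max = M/(n_e·A·√(4πDt)), where n_e·A is the pore area the mass is dissolved in.
√(4πDt) = √(4π × 0.0278 × 470) = 12.81 m, so C_max = 39.0/(0.35 × 14.4 × 12.81) = 0.604 kg/m³.

0.604 kg/m³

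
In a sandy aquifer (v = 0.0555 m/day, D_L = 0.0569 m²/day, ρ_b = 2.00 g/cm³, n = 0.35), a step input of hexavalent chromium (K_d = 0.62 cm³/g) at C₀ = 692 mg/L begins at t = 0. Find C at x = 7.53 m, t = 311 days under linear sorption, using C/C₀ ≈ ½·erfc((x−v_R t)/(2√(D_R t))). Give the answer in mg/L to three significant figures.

Retardation factor R = 1 + ρ_b·K_d/n = 1 + 2.00 × 0.62/0.35 = 4.543.
Sorption retards both mechanisms: v_R = v/R = 0.01222 m/day, D_R = D/R = 0.01252 m²/day.
v_R·t = 0.01222 × 311 = 3.80042 m; 2√(D_R t) = 3.947 m; argument = (7.53 − 3.80042)/3.947 = 0.9449.
C = C₀ × ½·erfc(0.9449) = 692 × 0.09073 = 62.8 mg/L.

62.8 mg/L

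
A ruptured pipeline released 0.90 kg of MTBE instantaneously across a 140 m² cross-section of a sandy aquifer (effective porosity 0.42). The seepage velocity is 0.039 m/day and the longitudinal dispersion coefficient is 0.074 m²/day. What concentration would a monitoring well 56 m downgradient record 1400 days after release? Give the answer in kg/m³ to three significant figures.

0.000422 kg/m³

For an instantaneous plane source, C(x,t) = M/(n_e·A·√(4πDt)) · exp(−(x−vt)²/(4Dt)), with n_e·A the pore (flow) area.
Plume center vt = 0.039 × 1400 = 54.6 m, so the well at 56 m is 1.4 m downgradient of the peak.
√(4πDt) = 36.08 m, giving peak height M/(n_e·A·√(4πDt)) = 0.90/(0.42 × 140 × 36.08) = 0.0004242 kg/m³.
(x−vt)²/(4Dt) = (1.4)²/(4 × 0.074 × 1400) = 0.004730; exp(−0.004730) = 0.9953.
C = 0.0004242 × 0.9953 = 0.000422 kg/m³.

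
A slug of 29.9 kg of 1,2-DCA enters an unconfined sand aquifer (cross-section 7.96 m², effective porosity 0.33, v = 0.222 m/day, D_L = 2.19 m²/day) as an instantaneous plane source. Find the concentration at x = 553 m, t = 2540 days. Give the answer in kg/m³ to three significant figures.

For an instantaneous plane source, C(x,t) = M/(n_e·A·√(4πDt)) · exp(−(x−vt)²/(4Dt)), with n_e·A the pore (flow) area.
Plume center vt = 0.222 × 2540 = 563.88 m, so the well at 553 m is 10.88 m upgradient of the peak.
√(4πDt) = 264.4 m, giving peak height M/(n_e·A·√(4πDt)) = 29.9/(0.33 × 7.96 × 264.4) = 0.04305 kg/m³.
(x−vt)²/(4Dt) = (-10.88)²/(4 × 2.19 × 2540) = 0.005320; exp(−0.005320) = 0.9947.
C = 0.04305 × 0.9947 = 0.0428 kg/m³.

0.0428 kg/m³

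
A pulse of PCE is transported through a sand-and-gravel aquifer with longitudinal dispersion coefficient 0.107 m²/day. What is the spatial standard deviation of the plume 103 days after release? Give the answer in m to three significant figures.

4.69 m

Dispersive spreading gives a Gaussian with σ² = 2Dt; advection only shifts the center.
σ = √(2 × 0.107 × 103) = 4.69 m.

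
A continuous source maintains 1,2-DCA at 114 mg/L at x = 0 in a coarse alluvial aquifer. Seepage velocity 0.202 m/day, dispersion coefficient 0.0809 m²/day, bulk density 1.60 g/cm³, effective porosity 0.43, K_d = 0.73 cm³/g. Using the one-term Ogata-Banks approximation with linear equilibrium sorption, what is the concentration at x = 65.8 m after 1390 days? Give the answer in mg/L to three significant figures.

102 mg/L

Retardation factor R = 1 + ρ_b·K_d/n = 1 + 1.60 × 0.73/0.43 = 3.716.
Sorption retards both mechanisms: v_R = v/R = 0.05436 m/day, D_R = D/R = 0.02177 m²/day.
v_R·t = 0.05436 × 1390 = 75.5604 m; 2√(D_R t) = 11.00 m; argument = (65.8 − 75.5604)/11.00 = -0.8873.
C = C₀ × ½·erfc(-0.8873) = 114 × 0.8952 = 102 mg/L.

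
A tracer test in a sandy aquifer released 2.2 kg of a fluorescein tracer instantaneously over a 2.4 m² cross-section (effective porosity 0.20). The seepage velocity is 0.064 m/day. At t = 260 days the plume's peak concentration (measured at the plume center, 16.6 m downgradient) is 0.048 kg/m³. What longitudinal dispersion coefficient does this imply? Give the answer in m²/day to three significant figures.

At the plume center C_max = M/(n_e·A·√(4πDt)), so D = M²/(4πt·(n_e·A·C_max)²).
n_e·A·C_max = 0.20 × 2.4 × 0.048 = 0.02304 kg/m.
D = 2.2²/(4π × 260 × 0.02304²) = 2.79 m²/day.

2.79 m²/day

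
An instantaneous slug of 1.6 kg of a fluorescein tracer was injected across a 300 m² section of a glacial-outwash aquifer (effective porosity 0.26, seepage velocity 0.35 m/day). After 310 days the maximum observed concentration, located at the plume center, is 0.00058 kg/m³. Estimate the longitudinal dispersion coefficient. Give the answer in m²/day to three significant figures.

0.321 m²/day

At the plume center C_max = M/(n_e·A·√(4πDt)), so D = M²/(4πt·(n_e·A·C_max)²).
n_e·A·C_max = 0.26 × 300 × 0.00058 = 0.04524 kg/m.
D = 1.6²/(4π × 310 × 0.04524²) = 0.321 m²/day.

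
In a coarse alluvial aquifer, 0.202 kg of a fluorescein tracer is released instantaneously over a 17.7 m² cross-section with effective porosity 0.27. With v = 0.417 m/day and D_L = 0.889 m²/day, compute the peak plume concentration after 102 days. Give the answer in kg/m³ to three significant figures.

0.00125 kg/m³

The peak of an instantaneous 1D plume sits at x = vt; there the Gaussian factor is 1 and C_max = M/(n_e·A·√(4πDt)), where n_e·A is the pore area the mass is dissolved in.
√(4πDt) = √(4π × 0.889 × 102) = 33.76 m, so C_max = 0.202/(0.27 × 17.7 × 33.76) = 0.00125 kg/m³.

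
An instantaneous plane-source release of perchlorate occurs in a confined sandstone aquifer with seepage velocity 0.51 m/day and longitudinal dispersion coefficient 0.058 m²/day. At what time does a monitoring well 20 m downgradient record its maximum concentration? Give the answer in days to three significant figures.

For the 1D instantaneous-source solution, setting ∂C/∂t = 0 at fixed x gives v²t² + 2Dt − x² = 0, so t = (√(D² + v²x²) − D)/v².
√(D² + v²x²) = √(0.058² + 0.51² × 20²) = 10.20; v² = 0.2601.
t = (10.20 − 0.058)/0.2601 = 39.0 days (vs. the pure-advection estimate x/v = 39.2 d).

39.0 days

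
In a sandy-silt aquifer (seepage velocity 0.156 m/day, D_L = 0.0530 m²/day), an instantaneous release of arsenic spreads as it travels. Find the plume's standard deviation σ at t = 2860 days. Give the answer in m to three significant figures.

17.4 m

Dispersive spreading gives a Gaussian with σ² = 2Dt; advection only shifts the center.
σ = √(2 × 0.0530 × 2860) = 17.4 m.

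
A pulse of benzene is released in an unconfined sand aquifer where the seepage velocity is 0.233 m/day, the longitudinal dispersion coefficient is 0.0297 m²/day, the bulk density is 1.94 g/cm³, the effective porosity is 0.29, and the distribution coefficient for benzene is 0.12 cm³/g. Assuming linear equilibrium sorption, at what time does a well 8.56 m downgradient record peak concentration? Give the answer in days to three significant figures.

65.3 days

Retardation factor R = 1 + ρ_b·K_d/n = 1 + 1.94 × 0.12/0.29 = 1.803.
Sorption retards both mechanisms: v_R = v/R = 0.1292 m/day, D_R = D/R = 0.01647 m²/day.
Peak time from v_R²t² + 2D_R t − x² = 0: t = (√(D_R² + v_R²x²) − D_R)/v_R².
√(D_R² + v_R²x²) = √(0.01647² + 0.1292² × 8.56²) = 1.106; v_R² = 0.01669.
t = (1.106 − 0.01647)/0.01669 = 65.3 days.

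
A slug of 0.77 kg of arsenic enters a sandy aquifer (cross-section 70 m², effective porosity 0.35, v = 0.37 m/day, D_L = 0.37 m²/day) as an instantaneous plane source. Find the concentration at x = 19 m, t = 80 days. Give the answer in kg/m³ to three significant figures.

For an instantaneous plane source, C(x,t) = M/(n_e·A·√(4πDt)) · exp(−(x−vt)²/(4Dt)), with n_e·A the pore (flow) area.
Plume center vt = 0.37 × 80 = 29.6 m, so the well at 19 m is 10.6 m upgradient of the peak.
√(4πDt) = 19.29 m, giving peak height M/(n_e·A·√(4πDt)) = 0.77/(0.35 × 70 × 19.29) = 0.001629 kg/m³.
(x−vt)²/(4Dt) = (-10.6)²/(4 × 0.37 × 80) = 0.9490; exp(−0.9490) = 0.3871.
C = 0.001629 × 0.3871 = 0.000631 kg/m³.

0.000631 kg/m³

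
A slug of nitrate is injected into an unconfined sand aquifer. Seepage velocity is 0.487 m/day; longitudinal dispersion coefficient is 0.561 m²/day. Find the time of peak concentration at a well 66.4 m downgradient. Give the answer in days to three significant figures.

134 days

For the 1D instantaneous-source solution, setting ∂C/∂t = 0 at fixed x gives v²t² + 2Dt − x² = 0, so t = (√(D² + v²x²) − D)/v².
√(D² + v²x²) = √(0.561² + 0.487² × 66.4²) = 32.34; v² = 0.237169.
t = (32.34 − 0.561)/0.237169 = 134 days (vs. the pure-advection estimate x/v = 136 d).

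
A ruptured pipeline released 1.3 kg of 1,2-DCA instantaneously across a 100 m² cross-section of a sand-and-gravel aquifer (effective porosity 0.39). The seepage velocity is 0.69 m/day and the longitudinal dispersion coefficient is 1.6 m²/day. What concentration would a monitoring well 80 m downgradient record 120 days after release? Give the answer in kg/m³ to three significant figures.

For an instantaneous plane source, C(x,t) = M/(n_e·A·√(4πDt)) · exp(−(x−vt)²/(4Dt)), with n_e·A the pore (flow) area.
Plume center vt = 0.69 × 120 = 82.8 m, so the well at 80 m is 2.8 m upgradient of the peak.
√(4πDt) = 49.12 m, giving peak height M/(n_e·A·√(4πDt)) = 1.3/(0.39 × 100 × 49.12) = 0.0006786 kg/m³.
(x−vt)²/(4Dt) = (-2.8)²/(4 × 1.6 × 120) = 0.01021; exp(−0.01021) = 0.9898.
C = 0.0006786 × 0.9898 = 0.000672 kg/m³.

0.000672 kg/m³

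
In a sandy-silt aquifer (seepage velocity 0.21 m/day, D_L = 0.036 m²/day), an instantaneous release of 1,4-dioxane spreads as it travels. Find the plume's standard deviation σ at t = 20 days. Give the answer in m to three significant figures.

Dispersive spreading gives a Gaussian with σ² = 2Dt; advection only shifts the center.
σ = √(2 × 0.036 × 20) = 1.20 m.

1.20 m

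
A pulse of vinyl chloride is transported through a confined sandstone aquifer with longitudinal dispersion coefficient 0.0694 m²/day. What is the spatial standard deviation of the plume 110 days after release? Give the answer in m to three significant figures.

Dispersive spreading gives a Gaussian with σ² = 2Dt; advection only shifts the center.
σ = √(2 × 0.0694 × 110) = 3.91 m.

3.91 m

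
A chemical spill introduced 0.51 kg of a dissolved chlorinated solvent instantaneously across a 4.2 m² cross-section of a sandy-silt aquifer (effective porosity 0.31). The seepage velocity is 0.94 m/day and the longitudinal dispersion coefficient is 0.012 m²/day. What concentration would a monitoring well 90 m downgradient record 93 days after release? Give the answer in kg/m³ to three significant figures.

0.0235 kg/m³

For an instantaneous plane source, C(x,t) = M/(n_e·A·√(4πDt)) · exp(−(x−vt)²/(4Dt)), with n_e·A the pore (flow) area.
Plume center vt = 0.94 × 93 = 87.42 m, so the well at 90 m is 2.58 m downgradient of the peak.
√(4πDt) = 3.745 m, giving peak height M/(n_e·A·√(4πDt)) = 0.51/(0.31 × 4.2 × 3.745) = 0.1046 kg/m³.
(x−vt)²/(4Dt) = (2.58)²/(4 × 0.012 × 93) = 1.491; exp(−1.491) = 0.2251.
C = 0.1046 × 0.2251 = 0.0235 kg/m³.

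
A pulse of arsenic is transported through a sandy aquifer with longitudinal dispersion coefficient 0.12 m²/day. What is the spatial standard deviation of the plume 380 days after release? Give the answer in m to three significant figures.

Dispersive spreading gives a Gaussian with σ² = 2Dt; advection only shifts the center.
σ = √(2 × 0.12 × 380) = 9.55 m.

9.55 m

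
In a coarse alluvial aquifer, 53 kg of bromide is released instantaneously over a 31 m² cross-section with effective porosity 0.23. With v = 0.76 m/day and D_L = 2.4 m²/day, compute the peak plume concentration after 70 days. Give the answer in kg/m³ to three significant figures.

The peak of an instantaneous 1D plume sits at x = vt; there the Gaussian factor is 1 and C_max = M/(n_e·A·√(4πDt)), where n_e·A is the pore area the mass is dissolved in.
√(4πDt) = √(4π × 2.4 × 70) = 45.95 m, so C_max = 53/(0.23 × 31 × 45.95) = 0.162 kg/m³.

0.162 kg/m³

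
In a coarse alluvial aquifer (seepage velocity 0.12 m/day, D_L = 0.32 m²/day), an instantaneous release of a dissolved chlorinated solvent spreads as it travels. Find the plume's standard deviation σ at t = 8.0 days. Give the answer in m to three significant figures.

2.26 m

Dispersive spreading gives a Gaussian with σ² = 2Dt; advection only shifts the center.
σ = √(2 × 0.32 × 8.0) = 2.26 m.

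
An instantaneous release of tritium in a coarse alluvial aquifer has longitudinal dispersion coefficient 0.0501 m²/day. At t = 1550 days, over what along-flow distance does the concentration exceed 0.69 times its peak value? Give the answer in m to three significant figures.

The plume is Gaussian with σ = √(2Dt) = √(2 × 0.0501 × 1550) = 12.46 m.
C/C_peak = exp(−Δx²/(2σ²)) = 0.69 ⇒ Δx = σ·√(−2 ln 0.69) = 12.46 × 0.8615 = 10.73 m.
Width = 2Δx = 21.5 m.

21.5 m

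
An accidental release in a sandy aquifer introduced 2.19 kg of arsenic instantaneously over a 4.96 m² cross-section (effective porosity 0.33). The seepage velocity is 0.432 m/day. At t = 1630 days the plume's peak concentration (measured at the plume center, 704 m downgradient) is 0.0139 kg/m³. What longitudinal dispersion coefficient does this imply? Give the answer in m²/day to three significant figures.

0.452 m²/day

At the plume center C_max = M/(n_e·A·√(4πDt)), so D = M²/(4πt·(n_e·A·C_max)²).
n_e·A·C_max = 0.33 × 4.96 × 0.0139 = 0.02275 kg/m.
D = 2.19²/(4π × 1630 × 0.02275²) = 0.452 m²/day.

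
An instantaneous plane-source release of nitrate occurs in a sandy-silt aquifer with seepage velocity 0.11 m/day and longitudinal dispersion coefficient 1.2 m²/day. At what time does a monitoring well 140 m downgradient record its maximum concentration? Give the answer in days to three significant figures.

For the 1D instantaneous-source solution, setting ∂C/∂t = 0 at fixed x gives v²t² + 2Dt − x² = 0, so t = (√(D² + v²x²) − D)/v².
√(D² + v²x²) = √(1.2² + 0.11² × 140²) = 15.45; v² = 0.0121.
t = (15.45 − 1.2)/0.0121 = 1180 days (vs. the pure-advection estimate x/v = 1270 d).

1180 days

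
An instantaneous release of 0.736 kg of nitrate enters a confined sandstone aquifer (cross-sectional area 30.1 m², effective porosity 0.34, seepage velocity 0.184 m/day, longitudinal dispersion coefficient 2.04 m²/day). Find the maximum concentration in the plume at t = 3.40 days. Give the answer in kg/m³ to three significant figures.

0.00770 kg/m³

The peak of an instantaneous 1D plume sits at x = vt; there the Gaussian factor is 1 and C_max = M/(n_e·A·√(4πDt)), where n_e·A is the pore area the mass is dissolved in.
√(4πDt) = √(4π × 2.04 × 3.40) = 9.336 m, so C_max = 0.736/(0.34 × 30.1 × 9.336) = 0.00770 kg/m³.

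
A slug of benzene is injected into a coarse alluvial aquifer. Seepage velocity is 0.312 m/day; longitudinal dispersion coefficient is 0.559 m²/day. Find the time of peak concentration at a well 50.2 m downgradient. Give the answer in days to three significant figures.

155 days

For the 1D instantaneous-source solution, setting ∂C/∂t = 0 at fixed x gives v²t² + 2Dt − x² = 0, so t = (√(D² + v²x²) − D)/v².
√(D² + v²x²) = √(0.559² + 0.312² × 50.2²) = 15.67; v² = 0.097344.
t = (15.67 − 0.559)/0.097344 = 155 days (vs. the pure-advection estimate x/v = 161 d).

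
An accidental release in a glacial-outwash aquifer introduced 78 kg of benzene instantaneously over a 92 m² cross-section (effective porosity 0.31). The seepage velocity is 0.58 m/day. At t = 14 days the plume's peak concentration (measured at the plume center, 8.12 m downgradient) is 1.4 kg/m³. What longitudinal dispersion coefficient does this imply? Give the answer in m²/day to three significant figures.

0.0217 m²/day

At the plume center C_max = M/(n_e·A·√(4πDt)), so D = M²/(4πt·(n_e·A·C_max)²).
n_e·A·C_max = 0.31 × 92 × 1.4 = 39.93 kg/m.
D = 78²/(4π × 14 × 39.93²) = 0.0217 m²/day.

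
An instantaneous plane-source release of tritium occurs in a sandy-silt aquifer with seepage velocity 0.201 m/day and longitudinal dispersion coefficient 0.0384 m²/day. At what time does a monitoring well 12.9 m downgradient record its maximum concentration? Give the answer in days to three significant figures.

63.2 days

For the 1D instantaneous-source solution, setting ∂C/∂t = 0 at fixed x gives v²t² + 2Dt − x² = 0, so t = (√(D² + v²x²) − D)/v².
√(D² + v²x²) = √(0.0384² + 0.201² × 12.9²) = 2.593; v² = 0.040401.
t = (2.593 − 0.0384)/0.040401 = 63.2 days (vs. the pure-advection estimate x/v = 64.2 d).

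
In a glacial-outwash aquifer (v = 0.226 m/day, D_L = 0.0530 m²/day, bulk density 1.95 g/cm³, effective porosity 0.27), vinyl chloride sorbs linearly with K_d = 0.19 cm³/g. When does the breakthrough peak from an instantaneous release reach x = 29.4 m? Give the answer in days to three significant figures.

Retardation factor R = 1 + ρ_b·K_d/n = 1 + 1.95 × 0.19/0.27 = 2.372.
Sorption retards both mechanisms: v_R = v/R = 0.09528 m/day, D_R = D/R = 0.02234 m²/day.
Peak time from v_R²t² + 2D_R t − x² = 0: t = (√(D_R² + v_R²x²) − D_R)/v_R².
√(D_R² + v_R²x²) = √(0.02234² + 0.09528² × 29.4²) = 2.801; v_R² = 0.009078.
t = (2.801 − 0.02234)/0.009078 = 306 days.

306 days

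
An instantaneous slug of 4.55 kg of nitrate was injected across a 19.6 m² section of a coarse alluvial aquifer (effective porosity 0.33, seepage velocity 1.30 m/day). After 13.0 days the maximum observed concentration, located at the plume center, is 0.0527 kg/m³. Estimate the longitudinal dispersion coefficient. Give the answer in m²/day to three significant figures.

1.09 m²/day

At the plume center C_max = M/(n_e·A·√(4πDt)), so D = M²/(4πt·(n_e·A·C_max)²).
n_e·A·C_max = 0.33 × 19.6 × 0.0527 = 0.3409 kg/m.
D = 4.55²/(4π × 13.0 × 0.3409²) = 1.09 m²/day.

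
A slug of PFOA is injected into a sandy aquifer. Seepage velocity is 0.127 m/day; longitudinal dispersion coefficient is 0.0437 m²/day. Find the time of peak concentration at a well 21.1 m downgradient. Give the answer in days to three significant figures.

163 days

For the 1D instantaneous-source solution, setting ∂C/∂t = 0 at fixed x gives v²t² + 2Dt − x² = 0, so t = (√(D² + v²x²) − D)/v².
√(D² + v²x²) = √(0.0437² + 0.127² × 21.1²) = 2.680; v² = 0.016129.
t = (2.680 − 0.0437)/0.016129 = 163 days (vs. the pure-advection estimate x/v = 166 d).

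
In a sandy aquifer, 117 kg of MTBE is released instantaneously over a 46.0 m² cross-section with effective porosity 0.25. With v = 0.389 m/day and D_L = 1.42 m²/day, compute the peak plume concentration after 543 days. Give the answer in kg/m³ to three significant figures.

The peak of an instantaneous 1D plume sits at x = vt; there the Gaussian factor is 1 and C_max = M/(n_e·A·√(4πDt)), where n_e·A is the pore area the mass is dissolved in.
√(4πDt) = √(4π × 1.42 × 543) = 98.43 m, so C_max = 117/(0.25 × 46.0 × 98.43) = 0.103 kg/m³.

0.103 kg/m³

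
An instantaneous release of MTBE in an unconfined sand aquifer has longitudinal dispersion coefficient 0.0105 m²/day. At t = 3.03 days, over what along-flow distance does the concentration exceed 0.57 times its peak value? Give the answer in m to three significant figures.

The plume is Gaussian with σ = √(2Dt) = √(2 × 0.0105 × 3.03) = 0.2522 m.
C/C_peak = exp(−Δx²/(2σ²)) = 0.57 ⇒ Δx = σ·√(−2 ln 0.57) = 0.2522 × 1.060 = 0.2673 m.
Width = 2Δx = 0.535 m.

0.535 m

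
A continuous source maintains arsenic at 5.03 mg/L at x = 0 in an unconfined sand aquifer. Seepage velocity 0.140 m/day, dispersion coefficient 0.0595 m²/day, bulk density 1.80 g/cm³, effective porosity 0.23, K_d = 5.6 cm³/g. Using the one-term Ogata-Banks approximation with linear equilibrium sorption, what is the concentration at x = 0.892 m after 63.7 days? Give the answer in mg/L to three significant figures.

Retardation factor R = 1 + ρ_b·K_d/n = 1 + 1.80 × 5.6/0.23 = 44.83.
Sorption retards both mechanisms: v_R = v/R = 0.003123 m/day, D_R = D/R = 0.001327 m²/day.
v_R·t = 0.003123 × 63.7 = 0.1989351 m; 2√(D_R t) = 0.5815 m; argument = (0.892 − 0.1989351)/0.5815 = 1.192.
C = C₀ × ½·erfc(1.192) = 5.03 × 0.04592 = 0.231 mg/L.

0.231 mg/L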